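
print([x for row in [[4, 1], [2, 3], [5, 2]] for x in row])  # [4, 1, 2, 3, 5, 2]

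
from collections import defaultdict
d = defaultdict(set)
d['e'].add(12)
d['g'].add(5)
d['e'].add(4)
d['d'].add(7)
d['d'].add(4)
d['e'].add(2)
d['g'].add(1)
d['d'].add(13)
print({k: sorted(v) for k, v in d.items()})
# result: {'e': [2, 4, 12], 'g': [1, 5], 'd': [4, 7, 13]}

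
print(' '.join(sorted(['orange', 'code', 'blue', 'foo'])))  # blue code foo orange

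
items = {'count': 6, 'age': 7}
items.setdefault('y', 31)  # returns 31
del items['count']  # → {'age': 7, 'y': 31}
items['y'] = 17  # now {'age': 7, 'y': 17}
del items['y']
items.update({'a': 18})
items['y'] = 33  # {'age': 7, 'a': 18, 'y': 33}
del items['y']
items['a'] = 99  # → {'age': 7, 'a': 99}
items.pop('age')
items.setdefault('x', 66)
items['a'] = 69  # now {'a': 69, 'x': 66}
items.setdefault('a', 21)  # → 69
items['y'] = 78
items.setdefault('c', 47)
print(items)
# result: {'a': 69, 'x': 66, 'y': 78, 'c': 47}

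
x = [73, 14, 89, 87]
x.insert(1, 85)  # [73, 85, 14, 89, 87]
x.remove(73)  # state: [85, 14, 89, 87]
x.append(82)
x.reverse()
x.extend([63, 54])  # [82, 87, 89, 14, 85, 63, 54]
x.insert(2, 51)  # [82, 87, 51, 89, 14, 85, 63, 54]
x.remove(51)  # [82, 87, 89, 14, 85, 63, 54]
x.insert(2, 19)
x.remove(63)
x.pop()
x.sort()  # [14, 19, 82, 85, 87, 89]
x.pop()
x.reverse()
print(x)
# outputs [87, 85, 82, 19, 14]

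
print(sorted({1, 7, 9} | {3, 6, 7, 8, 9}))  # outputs [1, 3, 6, 7, 8, 9]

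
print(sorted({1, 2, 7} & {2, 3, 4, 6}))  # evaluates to [2]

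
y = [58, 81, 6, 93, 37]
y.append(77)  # [58, 81, 6, 93, 37, 77]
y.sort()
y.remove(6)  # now [37, 58, 77, 81, 93]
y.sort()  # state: [37, 58, 77, 81, 93]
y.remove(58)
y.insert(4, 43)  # [37, 77, 81, 93, 43]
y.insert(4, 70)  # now [37, 77, 81, 93, 70, 43]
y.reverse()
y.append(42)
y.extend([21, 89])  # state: [43, 70, 93, 81, 77, 37, 42, 21, 89]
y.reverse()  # [89, 21, 42, 37, 77, 81, 93, 70, 43]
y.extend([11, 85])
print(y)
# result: [89, 21, 42, 37, 77, 81, 93, 70, 43, 11, 85]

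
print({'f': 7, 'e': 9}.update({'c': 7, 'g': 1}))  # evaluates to None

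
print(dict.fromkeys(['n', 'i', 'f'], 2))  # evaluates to {'n': 2, 'i': 2, 'f': 2}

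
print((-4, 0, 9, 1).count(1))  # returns 1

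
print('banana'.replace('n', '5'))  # ba5a5a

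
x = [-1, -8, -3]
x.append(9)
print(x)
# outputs [-1, -8, -3, 9]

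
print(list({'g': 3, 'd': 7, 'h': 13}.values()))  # [3, 7, 13]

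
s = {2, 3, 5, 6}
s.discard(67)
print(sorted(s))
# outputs [2, 3, 5, 6]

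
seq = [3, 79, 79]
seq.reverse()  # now [79, 79, 3]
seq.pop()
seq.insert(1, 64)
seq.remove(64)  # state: [79, 79]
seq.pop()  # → 79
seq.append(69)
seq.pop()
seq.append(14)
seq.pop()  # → 14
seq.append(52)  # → [79, 52]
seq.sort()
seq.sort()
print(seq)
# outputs [52, 79]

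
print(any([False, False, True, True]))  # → True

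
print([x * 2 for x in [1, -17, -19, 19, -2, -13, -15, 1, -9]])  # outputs [2, -34, -38, 38, -4, -26, -30, 2, -18]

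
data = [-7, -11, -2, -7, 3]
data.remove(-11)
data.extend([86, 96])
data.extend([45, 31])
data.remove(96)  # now [-7, -2, -7, 3, 86, 45, 31]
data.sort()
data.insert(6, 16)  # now [-7, -7, -2, 3, 31, 45, 16, 86]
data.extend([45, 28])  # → [-7, -7, -2, 3, 31, 45, 16, 86, 45, 28]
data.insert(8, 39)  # [-7, -7, -2, 3, 31, 45, 16, 86, 39, 45, 28]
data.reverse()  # [28, 45, 39, 86, 16, 45, 31, 3, -2, -7, -7]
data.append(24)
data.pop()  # 24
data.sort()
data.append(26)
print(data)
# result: [-7, -7, -2, 3, 16, 28, 31, 39, 45, 45, 86, 26]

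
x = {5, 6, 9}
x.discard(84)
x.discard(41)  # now {5, 6, 9}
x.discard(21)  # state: {5, 6, 9}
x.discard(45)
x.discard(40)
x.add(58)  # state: {5, 6, 9, 58}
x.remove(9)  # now {5, 6, 58}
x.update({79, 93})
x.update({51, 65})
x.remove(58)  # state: {5, 6, 51, 65, 79, 93}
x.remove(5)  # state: {6, 51, 65, 79, 93}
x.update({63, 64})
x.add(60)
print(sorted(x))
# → [6, 51, 60, 63, 64, 65, 79, 93]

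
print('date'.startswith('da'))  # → True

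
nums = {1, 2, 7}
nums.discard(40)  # {1, 2, 7}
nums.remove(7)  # {1, 2}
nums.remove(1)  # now {2}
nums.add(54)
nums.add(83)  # {2, 54, 83}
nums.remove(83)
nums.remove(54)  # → {2}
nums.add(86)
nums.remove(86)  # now {2}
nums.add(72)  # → {2, 72}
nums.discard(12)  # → {2, 72}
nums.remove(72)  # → {2}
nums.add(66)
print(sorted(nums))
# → [2, 66]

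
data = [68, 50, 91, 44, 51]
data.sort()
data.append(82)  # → [44, 50, 51, 68, 91, 82]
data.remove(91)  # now [44, 50, 51, 68, 82]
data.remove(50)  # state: [44, 51, 68, 82]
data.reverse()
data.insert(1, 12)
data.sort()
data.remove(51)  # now [12, 44, 68, 82]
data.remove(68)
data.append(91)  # [12, 44, 82, 91]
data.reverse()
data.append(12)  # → [91, 82, 44, 12, 12]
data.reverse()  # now [12, 12, 44, 82, 91]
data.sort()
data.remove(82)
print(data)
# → [12, 12, 44, 91]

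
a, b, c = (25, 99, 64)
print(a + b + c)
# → 188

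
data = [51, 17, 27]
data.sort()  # [17, 27, 51]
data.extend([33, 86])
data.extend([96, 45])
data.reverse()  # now [45, 96, 86, 33, 51, 27, 17]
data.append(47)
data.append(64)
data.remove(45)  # [96, 86, 33, 51, 27, 17, 47, 64]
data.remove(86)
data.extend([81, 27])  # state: [96, 33, 51, 27, 17, 47, 64, 81, 27]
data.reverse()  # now [27, 81, 64, 47, 17, 27, 51, 33, 96]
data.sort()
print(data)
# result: [17, 27, 27, 33, 47, 51, 64, 81, 96]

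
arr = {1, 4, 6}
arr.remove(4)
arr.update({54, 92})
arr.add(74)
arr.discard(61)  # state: {1, 6, 54, 74, 92}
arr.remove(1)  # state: {6, 54, 74, 92}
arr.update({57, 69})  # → {6, 54, 57, 69, 74, 92}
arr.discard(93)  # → {6, 54, 57, 69, 74, 92}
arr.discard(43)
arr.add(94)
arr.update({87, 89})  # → {6, 54, 57, 69, 74, 87, 89, 92, 94}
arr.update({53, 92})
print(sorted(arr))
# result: [6, 53, 54, 57, 69, 74, 87, 89, 92, 94]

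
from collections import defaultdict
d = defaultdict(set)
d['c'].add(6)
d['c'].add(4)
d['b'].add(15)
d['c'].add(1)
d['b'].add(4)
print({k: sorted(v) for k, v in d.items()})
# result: {'c': [1, 4, 6], 'b': [4, 15]}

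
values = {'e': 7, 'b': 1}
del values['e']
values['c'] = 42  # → {'b': 1, 'c': 42}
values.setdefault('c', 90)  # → 42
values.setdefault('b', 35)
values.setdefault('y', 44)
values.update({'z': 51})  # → {'b': 1, 'c': 42, 'y': 44, 'z': 51}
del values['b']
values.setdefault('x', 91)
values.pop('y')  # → 44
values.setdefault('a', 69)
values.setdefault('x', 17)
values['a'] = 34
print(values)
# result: {'c': 42, 'z': 51, 'x': 91, 'a': 34}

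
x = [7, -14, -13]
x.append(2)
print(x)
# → [7, -14, -13, 2]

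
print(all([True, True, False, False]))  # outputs False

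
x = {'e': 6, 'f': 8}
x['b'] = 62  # {'e': 6, 'f': 8, 'b': 62}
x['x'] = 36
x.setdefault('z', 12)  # 12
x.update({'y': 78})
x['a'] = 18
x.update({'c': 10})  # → {'e': 6, 'f': 8, 'b': 62, 'x': 36, 'z': 12, 'y': 78, 'a': 18, 'c': 10}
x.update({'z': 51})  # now {'e': 6, 'f': 8, 'b': 62, 'x': 36, 'z': 51, 'y': 78, 'a': 18, 'c': 10}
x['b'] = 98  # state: {'e': 6, 'f': 8, 'b': 98, 'x': 36, 'z': 51, 'y': 78, 'a': 18, 'c': 10}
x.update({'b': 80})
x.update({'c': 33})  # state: {'e': 6, 'f': 8, 'b': 80, 'x': 36, 'z': 51, 'y': 78, 'a': 18, 'c': 33}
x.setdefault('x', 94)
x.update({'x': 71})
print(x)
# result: {'e': 6, 'f': 8, 'b': 80, 'x': 71, 'z': 51, 'y': 78, 'a': 18, 'c': 33}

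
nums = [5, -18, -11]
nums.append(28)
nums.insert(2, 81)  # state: [5, -18, 81, -11, 28]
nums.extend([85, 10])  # [5, -18, 81, -11, 28, 85, 10]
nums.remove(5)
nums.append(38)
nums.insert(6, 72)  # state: [-18, 81, -11, 28, 85, 10, 72, 38]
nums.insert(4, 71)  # [-18, 81, -11, 28, 71, 85, 10, 72, 38]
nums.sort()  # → [-18, -11, 10, 28, 38, 71, 72, 81, 85]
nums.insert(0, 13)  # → [13, -18, -11, 10, 28, 38, 71, 72, 81, 85]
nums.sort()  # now [-18, -11, 10, 13, 28, 38, 71, 72, 81, 85]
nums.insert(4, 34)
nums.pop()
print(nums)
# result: [-18, -11, 10, 13, 34, 28, 38, 71, 72, 81]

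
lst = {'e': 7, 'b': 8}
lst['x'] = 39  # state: {'e': 7, 'b': 8, 'x': 39}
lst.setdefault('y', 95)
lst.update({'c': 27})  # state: {'e': 7, 'b': 8, 'x': 39, 'y': 95, 'c': 27}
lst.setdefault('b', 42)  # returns 8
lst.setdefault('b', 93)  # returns 8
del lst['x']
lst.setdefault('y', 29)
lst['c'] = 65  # {'e': 7, 'b': 8, 'y': 95, 'c': 65}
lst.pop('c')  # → 65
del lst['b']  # {'e': 7, 'y': 95}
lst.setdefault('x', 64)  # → 64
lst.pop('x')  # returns 64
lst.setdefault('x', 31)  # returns 31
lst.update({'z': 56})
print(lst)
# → {'e': 7, 'y': 95, 'x': 31, 'z': 56}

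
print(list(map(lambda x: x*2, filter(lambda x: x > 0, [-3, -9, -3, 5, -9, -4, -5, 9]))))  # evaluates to [10, 18]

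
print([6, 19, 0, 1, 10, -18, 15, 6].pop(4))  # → 10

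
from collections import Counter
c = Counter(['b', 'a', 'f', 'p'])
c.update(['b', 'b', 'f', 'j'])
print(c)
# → Counter({'b': 3, 'f': 2, 'a': 1, 'p': 1, 'j': 1})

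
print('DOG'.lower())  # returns dog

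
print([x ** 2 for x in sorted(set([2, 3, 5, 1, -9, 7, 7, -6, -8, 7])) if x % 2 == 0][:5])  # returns [64, 36, 4]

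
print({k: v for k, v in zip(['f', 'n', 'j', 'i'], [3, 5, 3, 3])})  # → {'f': 3, 'n': 5, 'j': 3, 'i': 3}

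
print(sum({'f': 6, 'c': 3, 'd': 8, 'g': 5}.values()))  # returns 22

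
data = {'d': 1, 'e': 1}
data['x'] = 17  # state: {'d': 1, 'e': 1, 'x': 17}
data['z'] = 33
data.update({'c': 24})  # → {'d': 1, 'e': 1, 'x': 17, 'z': 33, 'c': 24}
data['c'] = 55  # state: {'d': 1, 'e': 1, 'x': 17, 'z': 33, 'c': 55}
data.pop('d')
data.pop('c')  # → 55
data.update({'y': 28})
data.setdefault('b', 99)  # 99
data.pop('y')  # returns 28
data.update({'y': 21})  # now {'e': 1, 'x': 17, 'z': 33, 'b': 99, 'y': 21}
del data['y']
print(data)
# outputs {'e': 1, 'x': 17, 'z': 33, 'b': 99}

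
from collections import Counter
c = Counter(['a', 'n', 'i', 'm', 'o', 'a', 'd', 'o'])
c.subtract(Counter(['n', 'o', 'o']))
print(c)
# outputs Counter({'a': 2, 'i': 1, 'm': 1, 'd': 1, 'n': 0, 'o': 0})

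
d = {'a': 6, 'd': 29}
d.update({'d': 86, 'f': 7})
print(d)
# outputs {'a': 6, 'd': 86, 'f': 7}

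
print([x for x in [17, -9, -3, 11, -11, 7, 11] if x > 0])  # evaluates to [17, 11, 7, 11]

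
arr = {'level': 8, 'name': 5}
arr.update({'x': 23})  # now {'level': 8, 'name': 5, 'x': 23}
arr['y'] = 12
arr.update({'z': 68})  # {'level': 8, 'name': 5, 'x': 23, 'y': 12, 'z': 68}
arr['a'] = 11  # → {'level': 8, 'name': 5, 'x': 23, 'y': 12, 'z': 68, 'a': 11}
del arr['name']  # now {'level': 8, 'x': 23, 'y': 12, 'z': 68, 'a': 11}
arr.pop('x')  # 23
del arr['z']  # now {'level': 8, 'y': 12, 'a': 11}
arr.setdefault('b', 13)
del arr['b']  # {'level': 8, 'y': 12, 'a': 11}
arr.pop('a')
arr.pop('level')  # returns 8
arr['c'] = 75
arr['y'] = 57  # {'y': 57, 'c': 75}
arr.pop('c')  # 75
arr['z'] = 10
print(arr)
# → {'y': 57, 'z': 10}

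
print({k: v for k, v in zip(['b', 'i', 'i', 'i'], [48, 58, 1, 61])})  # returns {'b': 48, 'i': 61}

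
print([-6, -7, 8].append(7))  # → None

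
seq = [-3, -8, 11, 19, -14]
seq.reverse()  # [-14, 19, 11, -8, -3]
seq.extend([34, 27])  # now [-14, 19, 11, -8, -3, 34, 27]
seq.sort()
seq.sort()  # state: [-14, -8, -3, 11, 19, 27, 34]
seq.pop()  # 34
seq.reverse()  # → [27, 19, 11, -3, -8, -14]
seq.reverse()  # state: [-14, -8, -3, 11, 19, 27]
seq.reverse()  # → [27, 19, 11, -3, -8, -14]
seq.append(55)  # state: [27, 19, 11, -3, -8, -14, 55]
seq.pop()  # 55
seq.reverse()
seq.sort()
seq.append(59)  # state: [-14, -8, -3, 11, 19, 27, 59]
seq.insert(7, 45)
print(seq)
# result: [-14, -8, -3, 11, 19, 27, 59, 45]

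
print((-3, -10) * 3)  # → (-3, -10, -3, -10, -3, -10)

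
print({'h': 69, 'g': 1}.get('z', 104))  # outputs 104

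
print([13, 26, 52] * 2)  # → [13, 26, 52, 13, 26, 52]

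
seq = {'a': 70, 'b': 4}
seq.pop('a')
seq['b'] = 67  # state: {'b': 67}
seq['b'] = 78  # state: {'b': 78}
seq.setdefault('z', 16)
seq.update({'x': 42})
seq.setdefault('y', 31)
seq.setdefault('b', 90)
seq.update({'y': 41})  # {'b': 78, 'z': 16, 'x': 42, 'y': 41}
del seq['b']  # {'z': 16, 'x': 42, 'y': 41}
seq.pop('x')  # 42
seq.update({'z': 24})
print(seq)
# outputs {'z': 24, 'y': 41}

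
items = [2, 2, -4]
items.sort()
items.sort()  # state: [-4, 2, 2]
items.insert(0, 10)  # [10, -4, 2, 2]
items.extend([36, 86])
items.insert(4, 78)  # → [10, -4, 2, 2, 78, 36, 86]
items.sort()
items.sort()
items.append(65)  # [-4, 2, 2, 10, 36, 78, 86, 65]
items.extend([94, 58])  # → [-4, 2, 2, 10, 36, 78, 86, 65, 94, 58]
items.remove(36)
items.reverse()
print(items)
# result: [58, 94, 65, 86, 78, 10, 2, 2, -4]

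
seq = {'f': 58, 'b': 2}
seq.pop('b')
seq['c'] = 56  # {'f': 58, 'c': 56}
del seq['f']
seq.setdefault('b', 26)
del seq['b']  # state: {'c': 56}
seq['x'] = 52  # {'c': 56, 'x': 52}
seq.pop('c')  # 56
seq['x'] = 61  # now {'x': 61}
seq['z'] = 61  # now {'x': 61, 'z': 61}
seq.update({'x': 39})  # {'x': 39, 'z': 61}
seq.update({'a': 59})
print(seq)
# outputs {'x': 39, 'z': 61, 'a': 59}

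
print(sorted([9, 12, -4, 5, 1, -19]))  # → [-19, -4, 1, 5, 9, 12]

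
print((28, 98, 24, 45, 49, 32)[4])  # 49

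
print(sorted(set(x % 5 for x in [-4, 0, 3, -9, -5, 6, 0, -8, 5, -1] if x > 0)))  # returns [0, 1, 3]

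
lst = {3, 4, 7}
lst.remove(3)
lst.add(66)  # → {4, 7, 66}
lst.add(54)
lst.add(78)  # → {4, 7, 54, 66, 78}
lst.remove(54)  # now {4, 7, 66, 78}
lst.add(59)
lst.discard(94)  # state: {4, 7, 59, 66, 78}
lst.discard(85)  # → {4, 7, 59, 66, 78}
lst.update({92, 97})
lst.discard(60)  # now {4, 7, 59, 66, 78, 92, 97}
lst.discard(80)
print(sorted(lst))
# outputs [4, 7, 59, 66, 78, 92, 97]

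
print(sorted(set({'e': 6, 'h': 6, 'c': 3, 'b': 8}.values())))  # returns [3, 6, 8]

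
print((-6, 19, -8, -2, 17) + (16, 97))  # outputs (-6, 19, -8, -2, 17, 16, 97)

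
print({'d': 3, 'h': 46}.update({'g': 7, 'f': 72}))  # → None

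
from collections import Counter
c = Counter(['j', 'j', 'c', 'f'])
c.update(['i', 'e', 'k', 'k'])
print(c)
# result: Counter({'j': 2, 'k': 2, 'c': 1, 'f': 1, 'i': 1, 'e': 1})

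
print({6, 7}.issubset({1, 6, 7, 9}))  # True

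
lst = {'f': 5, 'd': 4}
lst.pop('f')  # 5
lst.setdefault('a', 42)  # 42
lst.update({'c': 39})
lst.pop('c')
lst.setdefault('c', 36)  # 36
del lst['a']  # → {'d': 4, 'c': 36}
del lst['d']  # {'c': 36}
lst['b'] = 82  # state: {'c': 36, 'b': 82}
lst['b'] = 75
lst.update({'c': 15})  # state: {'c': 15, 'b': 75}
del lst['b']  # {'c': 15}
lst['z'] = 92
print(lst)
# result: {'c': 15, 'z': 92}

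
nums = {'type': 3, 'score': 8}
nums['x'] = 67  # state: {'type': 3, 'score': 8, 'x': 67}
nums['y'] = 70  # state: {'type': 3, 'score': 8, 'x': 67, 'y': 70}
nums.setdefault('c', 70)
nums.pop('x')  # 67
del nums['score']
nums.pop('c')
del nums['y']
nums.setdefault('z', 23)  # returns 23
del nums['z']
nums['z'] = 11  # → {'type': 3, 'z': 11}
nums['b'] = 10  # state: {'type': 3, 'z': 11, 'b': 10}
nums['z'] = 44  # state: {'type': 3, 'z': 44, 'b': 10}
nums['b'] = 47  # {'type': 3, 'z': 44, 'b': 47}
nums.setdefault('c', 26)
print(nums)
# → {'type': 3, 'z': 44, 'b': 47, 'c': 26}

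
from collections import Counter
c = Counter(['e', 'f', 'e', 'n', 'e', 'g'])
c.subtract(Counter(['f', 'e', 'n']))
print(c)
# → Counter({'e': 2, 'g': 1, 'f': 0, 'n': 0})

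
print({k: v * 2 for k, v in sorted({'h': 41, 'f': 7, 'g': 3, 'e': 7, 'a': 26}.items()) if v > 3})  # {'a': 52, 'e': 14, 'f': 14, 'h': 82}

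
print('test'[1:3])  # es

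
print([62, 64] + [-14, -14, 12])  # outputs [62, 64, -14, -14, 12]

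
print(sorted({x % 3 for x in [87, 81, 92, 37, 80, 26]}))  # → [0, 1, 2]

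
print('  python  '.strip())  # python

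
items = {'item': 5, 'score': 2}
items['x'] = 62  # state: {'item': 5, 'score': 2, 'x': 62}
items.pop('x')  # 62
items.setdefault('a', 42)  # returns 42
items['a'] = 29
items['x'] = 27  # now {'item': 5, 'score': 2, 'a': 29, 'x': 27}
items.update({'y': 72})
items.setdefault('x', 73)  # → 27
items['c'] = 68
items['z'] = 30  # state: {'item': 5, 'score': 2, 'a': 29, 'x': 27, 'y': 72, 'c': 68, 'z': 30}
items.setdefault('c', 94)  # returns 68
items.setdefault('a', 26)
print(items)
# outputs {'item': 5, 'score': 2, 'a': 29, 'x': 27, 'y': 72, 'c': 68, 'z': 30}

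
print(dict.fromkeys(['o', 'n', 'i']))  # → {'o': None, 'n': None, 'i': None}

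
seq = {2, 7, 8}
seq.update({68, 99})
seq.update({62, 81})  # {2, 7, 8, 62, 68, 81, 99}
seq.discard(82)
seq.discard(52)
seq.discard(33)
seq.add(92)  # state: {2, 7, 8, 62, 68, 81, 92, 99}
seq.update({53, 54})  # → {2, 7, 8, 53, 54, 62, 68, 81, 92, 99}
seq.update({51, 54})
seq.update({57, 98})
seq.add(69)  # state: {2, 7, 8, 51, 53, 54, 57, 62, 68, 69, 81, 92, 98, 99}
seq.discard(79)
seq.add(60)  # {2, 7, 8, 51, 53, 54, 57, 60, 62, 68, 69, 81, 92, 98, 99}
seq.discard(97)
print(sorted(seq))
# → [2, 7, 8, 51, 53, 54, 57, 60, 62, 68, 69, 81, 92, 98, 99]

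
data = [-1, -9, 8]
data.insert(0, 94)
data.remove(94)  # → [-1, -9, 8]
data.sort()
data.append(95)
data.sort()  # [-9, -1, 8, 95]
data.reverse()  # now [95, 8, -1, -9]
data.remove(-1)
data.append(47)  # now [95, 8, -9, 47]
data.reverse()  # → [47, -9, 8, 95]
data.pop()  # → 95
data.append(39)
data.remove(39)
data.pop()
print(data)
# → [47, -9]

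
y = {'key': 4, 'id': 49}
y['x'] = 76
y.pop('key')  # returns 4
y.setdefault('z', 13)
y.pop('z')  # 13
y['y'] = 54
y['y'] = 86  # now {'id': 49, 'x': 76, 'y': 86}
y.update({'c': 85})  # {'id': 49, 'x': 76, 'y': 86, 'c': 85}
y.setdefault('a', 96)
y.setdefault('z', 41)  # 41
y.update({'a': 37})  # {'id': 49, 'x': 76, 'y': 86, 'c': 85, 'a': 37, 'z': 41}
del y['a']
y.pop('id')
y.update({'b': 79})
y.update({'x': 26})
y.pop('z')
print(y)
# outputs {'x': 26, 'y': 86, 'c': 85, 'b': 79}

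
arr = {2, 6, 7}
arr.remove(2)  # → {6, 7}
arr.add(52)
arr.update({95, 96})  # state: {6, 7, 52, 95, 96}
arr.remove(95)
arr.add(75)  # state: {6, 7, 52, 75, 96}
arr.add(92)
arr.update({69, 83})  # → {6, 7, 52, 69, 75, 83, 92, 96}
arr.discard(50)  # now {6, 7, 52, 69, 75, 83, 92, 96}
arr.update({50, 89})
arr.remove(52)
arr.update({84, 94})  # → {6, 7, 50, 69, 75, 83, 84, 89, 92, 94, 96}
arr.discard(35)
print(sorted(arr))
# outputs [6, 7, 50, 69, 75, 83, 84, 89, 92, 94, 96]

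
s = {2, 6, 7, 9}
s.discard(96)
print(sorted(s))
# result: [2, 6, 7, 9]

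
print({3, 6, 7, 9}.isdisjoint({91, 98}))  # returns True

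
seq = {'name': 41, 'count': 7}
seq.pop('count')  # 7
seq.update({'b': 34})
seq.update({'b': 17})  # {'name': 41, 'b': 17}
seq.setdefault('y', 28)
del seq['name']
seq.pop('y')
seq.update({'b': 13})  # {'b': 13}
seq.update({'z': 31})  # {'b': 13, 'z': 31}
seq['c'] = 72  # {'b': 13, 'z': 31, 'c': 72}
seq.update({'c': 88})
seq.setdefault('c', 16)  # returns 88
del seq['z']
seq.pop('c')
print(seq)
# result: {'b': 13}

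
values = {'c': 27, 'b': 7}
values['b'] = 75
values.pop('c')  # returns 27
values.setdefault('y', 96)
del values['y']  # {'b': 75}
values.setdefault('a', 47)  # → 47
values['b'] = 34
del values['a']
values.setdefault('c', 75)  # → 75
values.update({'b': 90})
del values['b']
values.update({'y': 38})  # {'c': 75, 'y': 38}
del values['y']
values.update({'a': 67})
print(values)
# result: {'c': 75, 'a': 67}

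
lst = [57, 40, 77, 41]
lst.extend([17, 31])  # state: [57, 40, 77, 41, 17, 31]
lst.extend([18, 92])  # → [57, 40, 77, 41, 17, 31, 18, 92]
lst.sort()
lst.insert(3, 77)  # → [17, 18, 31, 77, 40, 41, 57, 77, 92]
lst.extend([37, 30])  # [17, 18, 31, 77, 40, 41, 57, 77, 92, 37, 30]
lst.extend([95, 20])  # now [17, 18, 31, 77, 40, 41, 57, 77, 92, 37, 30, 95, 20]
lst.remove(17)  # [18, 31, 77, 40, 41, 57, 77, 92, 37, 30, 95, 20]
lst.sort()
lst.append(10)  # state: [18, 20, 30, 31, 37, 40, 41, 57, 77, 77, 92, 95, 10]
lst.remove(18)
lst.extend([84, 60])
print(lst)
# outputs [20, 30, 31, 37, 40, 41, 57, 77, 77, 92, 95, 10, 84, 60]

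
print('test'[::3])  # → tt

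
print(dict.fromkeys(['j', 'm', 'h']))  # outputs {'j': None, 'm': None, 'h': None}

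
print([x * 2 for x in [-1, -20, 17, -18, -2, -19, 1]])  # [-2, -40, 34, -36, -4, -38, 2]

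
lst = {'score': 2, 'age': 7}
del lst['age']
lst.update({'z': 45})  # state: {'score': 2, 'z': 45}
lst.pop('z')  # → 45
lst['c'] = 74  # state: {'score': 2, 'c': 74}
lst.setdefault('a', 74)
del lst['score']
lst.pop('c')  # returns 74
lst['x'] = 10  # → {'a': 74, 'x': 10}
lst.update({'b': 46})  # {'a': 74, 'x': 10, 'b': 46}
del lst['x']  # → {'a': 74, 'b': 46}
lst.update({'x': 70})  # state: {'a': 74, 'b': 46, 'x': 70}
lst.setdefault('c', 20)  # 20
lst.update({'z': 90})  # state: {'a': 74, 'b': 46, 'x': 70, 'c': 20, 'z': 90}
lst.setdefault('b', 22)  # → 46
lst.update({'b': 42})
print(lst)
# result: {'a': 74, 'b': 42, 'x': 70, 'c': 20, 'z': 90}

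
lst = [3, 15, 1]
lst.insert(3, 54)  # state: [3, 15, 1, 54]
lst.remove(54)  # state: [3, 15, 1]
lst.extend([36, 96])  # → [3, 15, 1, 36, 96]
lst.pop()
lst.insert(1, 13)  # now [3, 13, 15, 1, 36]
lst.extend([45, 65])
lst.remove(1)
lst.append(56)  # [3, 13, 15, 36, 45, 65, 56]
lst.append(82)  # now [3, 13, 15, 36, 45, 65, 56, 82]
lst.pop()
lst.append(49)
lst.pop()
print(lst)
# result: [3, 13, 15, 36, 45, 65, 56]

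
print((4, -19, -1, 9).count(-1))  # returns 1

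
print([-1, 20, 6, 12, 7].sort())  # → None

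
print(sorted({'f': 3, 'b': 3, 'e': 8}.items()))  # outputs [('b', 3), ('e', 8), ('f', 3)]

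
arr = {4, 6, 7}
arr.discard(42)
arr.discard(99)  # {4, 6, 7}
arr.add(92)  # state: {4, 6, 7, 92}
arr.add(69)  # {4, 6, 7, 69, 92}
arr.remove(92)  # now {4, 6, 7, 69}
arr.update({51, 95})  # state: {4, 6, 7, 51, 69, 95}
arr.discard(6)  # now {4, 7, 51, 69, 95}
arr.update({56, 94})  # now {4, 7, 51, 56, 69, 94, 95}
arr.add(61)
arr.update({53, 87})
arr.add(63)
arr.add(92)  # {4, 7, 51, 53, 56, 61, 63, 69, 87, 92, 94, 95}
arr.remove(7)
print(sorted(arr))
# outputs [4, 51, 53, 56, 61, 63, 69, 87, 92, 94, 95]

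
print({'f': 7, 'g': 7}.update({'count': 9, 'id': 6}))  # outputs None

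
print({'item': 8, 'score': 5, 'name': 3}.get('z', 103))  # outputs 103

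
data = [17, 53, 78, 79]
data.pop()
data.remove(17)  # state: [53, 78]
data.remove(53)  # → [78]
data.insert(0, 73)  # [73, 78]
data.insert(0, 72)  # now [72, 73, 78]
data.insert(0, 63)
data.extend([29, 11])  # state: [63, 72, 73, 78, 29, 11]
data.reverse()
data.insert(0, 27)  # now [27, 11, 29, 78, 73, 72, 63]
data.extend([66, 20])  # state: [27, 11, 29, 78, 73, 72, 63, 66, 20]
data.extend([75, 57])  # [27, 11, 29, 78, 73, 72, 63, 66, 20, 75, 57]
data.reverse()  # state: [57, 75, 20, 66, 63, 72, 73, 78, 29, 11, 27]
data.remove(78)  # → [57, 75, 20, 66, 63, 72, 73, 29, 11, 27]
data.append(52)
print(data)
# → [57, 75, 20, 66, 63, 72, 73, 29, 11, 27, 52]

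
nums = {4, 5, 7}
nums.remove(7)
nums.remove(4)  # {5}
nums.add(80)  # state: {5, 80}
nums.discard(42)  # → {5, 80}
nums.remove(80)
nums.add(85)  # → {5, 85}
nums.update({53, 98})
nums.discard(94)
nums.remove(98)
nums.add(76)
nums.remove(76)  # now {5, 53, 85}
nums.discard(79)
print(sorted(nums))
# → [5, 53, 85]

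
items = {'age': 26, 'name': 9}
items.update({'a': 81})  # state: {'age': 26, 'name': 9, 'a': 81}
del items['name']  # {'age': 26, 'a': 81}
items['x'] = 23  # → {'age': 26, 'a': 81, 'x': 23}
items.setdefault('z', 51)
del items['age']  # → {'a': 81, 'x': 23, 'z': 51}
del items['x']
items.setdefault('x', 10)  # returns 10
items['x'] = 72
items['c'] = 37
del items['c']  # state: {'a': 81, 'z': 51, 'x': 72}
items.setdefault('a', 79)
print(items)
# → {'a': 81, 'z': 51, 'x': 72}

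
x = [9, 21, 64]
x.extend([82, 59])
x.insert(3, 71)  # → [9, 21, 64, 71, 82, 59]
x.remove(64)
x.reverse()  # [59, 82, 71, 21, 9]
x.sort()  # [9, 21, 59, 71, 82]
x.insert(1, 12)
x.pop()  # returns 82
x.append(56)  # [9, 12, 21, 59, 71, 56]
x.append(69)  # [9, 12, 21, 59, 71, 56, 69]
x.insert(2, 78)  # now [9, 12, 78, 21, 59, 71, 56, 69]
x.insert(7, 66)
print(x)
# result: [9, 12, 78, 21, 59, 71, 56, 66, 69]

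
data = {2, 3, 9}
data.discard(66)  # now {2, 3, 9}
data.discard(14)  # {2, 3, 9}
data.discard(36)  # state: {2, 3, 9}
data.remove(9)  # {2, 3}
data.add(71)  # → {2, 3, 71}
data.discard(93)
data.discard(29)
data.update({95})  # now {2, 3, 71, 95}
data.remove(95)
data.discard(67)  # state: {2, 3, 71}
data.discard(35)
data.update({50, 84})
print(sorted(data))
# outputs [2, 3, 50, 71, 84]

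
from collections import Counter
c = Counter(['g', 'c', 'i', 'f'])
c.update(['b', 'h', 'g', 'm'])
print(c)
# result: Counter({'g': 2, 'c': 1, 'i': 1, 'f': 1, 'b': 1, 'h': 1, 'm': 1})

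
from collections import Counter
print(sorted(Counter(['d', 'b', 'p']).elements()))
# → ['b', 'd', 'p']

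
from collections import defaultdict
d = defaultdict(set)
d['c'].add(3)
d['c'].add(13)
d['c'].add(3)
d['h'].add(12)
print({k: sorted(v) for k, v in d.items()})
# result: {'c': [3, 13], 'h': [12]}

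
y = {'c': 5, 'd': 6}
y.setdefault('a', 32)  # 32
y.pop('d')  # 6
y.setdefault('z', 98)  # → 98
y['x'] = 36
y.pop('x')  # 36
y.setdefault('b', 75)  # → 75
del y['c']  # {'a': 32, 'z': 98, 'b': 75}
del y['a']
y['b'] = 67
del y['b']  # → {'z': 98}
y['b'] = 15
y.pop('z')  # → 98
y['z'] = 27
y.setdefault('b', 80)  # 15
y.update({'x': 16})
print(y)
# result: {'b': 15, 'z': 27, 'x': 16}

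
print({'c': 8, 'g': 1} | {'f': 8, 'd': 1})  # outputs {'c': 8, 'g': 1, 'f': 8, 'd': 1}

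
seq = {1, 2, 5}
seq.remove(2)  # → {1, 5}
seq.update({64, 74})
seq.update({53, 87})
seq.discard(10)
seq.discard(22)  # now {1, 5, 53, 64, 74, 87}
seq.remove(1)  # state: {5, 53, 64, 74, 87}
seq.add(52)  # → {5, 52, 53, 64, 74, 87}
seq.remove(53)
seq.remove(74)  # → {5, 52, 64, 87}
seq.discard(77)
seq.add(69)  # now {5, 52, 64, 69, 87}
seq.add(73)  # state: {5, 52, 64, 69, 73, 87}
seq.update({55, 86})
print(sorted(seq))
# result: [5, 52, 55, 64, 69, 73, 86, 87]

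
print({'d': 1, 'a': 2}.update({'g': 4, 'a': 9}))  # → None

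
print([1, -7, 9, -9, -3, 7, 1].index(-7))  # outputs 1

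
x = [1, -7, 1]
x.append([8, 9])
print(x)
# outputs [1, -7, 1, [8, 9]]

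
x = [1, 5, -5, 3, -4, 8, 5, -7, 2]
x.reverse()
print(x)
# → [2, -7, 5, 8, -4, 3, -5, 5, 1]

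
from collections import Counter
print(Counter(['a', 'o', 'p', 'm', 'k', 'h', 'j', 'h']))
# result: Counter({'h': 2, 'a': 1, 'o': 1, 'p': 1, 'm': 1, 'k': 1, 'j': 1})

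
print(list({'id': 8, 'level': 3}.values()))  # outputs [8, 3]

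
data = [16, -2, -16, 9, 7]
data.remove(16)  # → [-2, -16, 9, 7]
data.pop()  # 7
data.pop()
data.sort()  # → [-16, -2]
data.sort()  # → [-16, -2]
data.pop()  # -2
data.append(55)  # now [-16, 55]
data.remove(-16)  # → [55]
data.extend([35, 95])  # [55, 35, 95]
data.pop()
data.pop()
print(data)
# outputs [55]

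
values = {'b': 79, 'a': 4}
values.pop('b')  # 79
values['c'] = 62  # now {'a': 4, 'c': 62}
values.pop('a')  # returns 4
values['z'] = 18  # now {'c': 62, 'z': 18}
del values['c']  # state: {'z': 18}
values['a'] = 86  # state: {'z': 18, 'a': 86}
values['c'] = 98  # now {'z': 18, 'a': 86, 'c': 98}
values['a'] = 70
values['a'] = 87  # {'z': 18, 'a': 87, 'c': 98}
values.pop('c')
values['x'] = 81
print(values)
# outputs {'z': 18, 'a': 87, 'x': 81}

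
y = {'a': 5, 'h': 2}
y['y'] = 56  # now {'a': 5, 'h': 2, 'y': 56}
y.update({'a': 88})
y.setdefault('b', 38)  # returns 38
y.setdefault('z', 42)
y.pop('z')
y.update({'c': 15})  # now {'a': 88, 'h': 2, 'y': 56, 'b': 38, 'c': 15}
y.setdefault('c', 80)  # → 15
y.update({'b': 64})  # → {'a': 88, 'h': 2, 'y': 56, 'b': 64, 'c': 15}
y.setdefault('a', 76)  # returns 88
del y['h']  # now {'a': 88, 'y': 56, 'b': 64, 'c': 15}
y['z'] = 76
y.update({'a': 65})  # {'a': 65, 'y': 56, 'b': 64, 'c': 15, 'z': 76}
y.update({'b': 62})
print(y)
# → {'a': 65, 'y': 56, 'b': 62, 'c': 15, 'z': 76}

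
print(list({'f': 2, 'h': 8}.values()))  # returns [2, 8]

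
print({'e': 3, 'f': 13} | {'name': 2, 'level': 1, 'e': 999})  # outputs {'e': 999, 'f': 13, 'name': 2, 'level': 1}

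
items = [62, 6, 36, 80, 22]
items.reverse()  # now [22, 80, 36, 6, 62]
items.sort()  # [6, 22, 36, 62, 80]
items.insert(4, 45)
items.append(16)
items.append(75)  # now [6, 22, 36, 62, 45, 80, 16, 75]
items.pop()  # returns 75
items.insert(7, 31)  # [6, 22, 36, 62, 45, 80, 16, 31]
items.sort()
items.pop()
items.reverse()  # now [62, 45, 36, 31, 22, 16, 6]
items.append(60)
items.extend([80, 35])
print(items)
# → [62, 45, 36, 31, 22, 16, 6, 60, 80, 35]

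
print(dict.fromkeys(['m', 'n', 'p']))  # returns {'m': None, 'n': None, 'p': None}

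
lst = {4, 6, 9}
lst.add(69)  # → {4, 6, 9, 69}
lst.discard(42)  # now {4, 6, 9, 69}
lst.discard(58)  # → {4, 6, 9, 69}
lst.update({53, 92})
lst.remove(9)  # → {4, 6, 53, 69, 92}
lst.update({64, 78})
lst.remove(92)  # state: {4, 6, 53, 64, 69, 78}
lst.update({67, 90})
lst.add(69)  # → {4, 6, 53, 64, 67, 69, 78, 90}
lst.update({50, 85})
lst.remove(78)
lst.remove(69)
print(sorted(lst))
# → [4, 6, 50, 53, 64, 67, 85, 90]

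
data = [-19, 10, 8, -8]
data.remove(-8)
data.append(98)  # [-19, 10, 8, 98]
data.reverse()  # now [98, 8, 10, -19]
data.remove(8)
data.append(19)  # [98, 10, -19, 19]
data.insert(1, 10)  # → [98, 10, 10, -19, 19]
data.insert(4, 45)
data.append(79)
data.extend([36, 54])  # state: [98, 10, 10, -19, 45, 19, 79, 36, 54]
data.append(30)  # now [98, 10, 10, -19, 45, 19, 79, 36, 54, 30]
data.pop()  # 30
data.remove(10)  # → [98, 10, -19, 45, 19, 79, 36, 54]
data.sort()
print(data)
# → [-19, 10, 19, 36, 45, 54, 79, 98]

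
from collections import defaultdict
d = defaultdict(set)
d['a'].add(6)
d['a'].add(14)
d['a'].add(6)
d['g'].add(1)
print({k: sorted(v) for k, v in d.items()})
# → {'a': [6, 14], 'g': [1]}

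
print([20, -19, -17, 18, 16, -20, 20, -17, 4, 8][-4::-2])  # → [20, 16, -17, 20]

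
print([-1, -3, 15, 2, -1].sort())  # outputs None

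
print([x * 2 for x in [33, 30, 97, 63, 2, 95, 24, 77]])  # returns [66, 60, 194, 126, 4, 190, 48, 154]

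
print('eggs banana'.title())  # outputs Eggs Banana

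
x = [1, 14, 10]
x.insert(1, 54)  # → [1, 54, 14, 10]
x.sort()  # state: [1, 10, 14, 54]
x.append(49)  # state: [1, 10, 14, 54, 49]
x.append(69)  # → [1, 10, 14, 54, 49, 69]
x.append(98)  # [1, 10, 14, 54, 49, 69, 98]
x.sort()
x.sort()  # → [1, 10, 14, 49, 54, 69, 98]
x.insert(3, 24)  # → [1, 10, 14, 24, 49, 54, 69, 98]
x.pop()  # 98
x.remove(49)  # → [1, 10, 14, 24, 54, 69]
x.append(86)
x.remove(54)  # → [1, 10, 14, 24, 69, 86]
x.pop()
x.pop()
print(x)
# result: [1, 10, 14, 24]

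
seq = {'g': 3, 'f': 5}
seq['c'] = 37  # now {'g': 3, 'f': 5, 'c': 37}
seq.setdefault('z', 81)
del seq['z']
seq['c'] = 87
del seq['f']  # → {'g': 3, 'c': 87}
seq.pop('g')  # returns 3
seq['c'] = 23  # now {'c': 23}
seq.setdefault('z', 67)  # 67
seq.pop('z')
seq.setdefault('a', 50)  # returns 50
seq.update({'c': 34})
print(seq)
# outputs {'c': 34, 'a': 50}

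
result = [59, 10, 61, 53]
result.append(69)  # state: [59, 10, 61, 53, 69]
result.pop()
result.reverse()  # [53, 61, 10, 59]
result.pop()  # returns 59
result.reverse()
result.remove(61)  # [10, 53]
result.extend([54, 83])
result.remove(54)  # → [10, 53, 83]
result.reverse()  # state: [83, 53, 10]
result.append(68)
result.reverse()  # [68, 10, 53, 83]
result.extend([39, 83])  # [68, 10, 53, 83, 39, 83]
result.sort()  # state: [10, 39, 53, 68, 83, 83]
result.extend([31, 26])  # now [10, 39, 53, 68, 83, 83, 31, 26]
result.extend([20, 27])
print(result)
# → [10, 39, 53, 68, 83, 83, 31, 26, 20, 27]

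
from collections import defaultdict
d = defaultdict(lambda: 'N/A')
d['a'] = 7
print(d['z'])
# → N/A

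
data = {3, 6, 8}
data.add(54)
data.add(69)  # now {3, 6, 8, 54, 69}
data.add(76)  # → {3, 6, 8, 54, 69, 76}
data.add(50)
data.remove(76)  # {3, 6, 8, 50, 54, 69}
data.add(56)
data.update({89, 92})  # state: {3, 6, 8, 50, 54, 56, 69, 89, 92}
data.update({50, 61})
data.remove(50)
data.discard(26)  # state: {3, 6, 8, 54, 56, 61, 69, 89, 92}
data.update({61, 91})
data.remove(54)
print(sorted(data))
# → [3, 6, 8, 56, 61, 69, 89, 91, 92]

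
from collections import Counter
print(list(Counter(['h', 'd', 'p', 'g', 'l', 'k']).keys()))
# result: ['h', 'd', 'p', 'g', 'l', 'k']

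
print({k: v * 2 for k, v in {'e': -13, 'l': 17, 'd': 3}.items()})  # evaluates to {'e': -26, 'l': 34, 'd': 6}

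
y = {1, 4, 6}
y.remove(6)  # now {1, 4}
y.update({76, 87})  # {1, 4, 76, 87}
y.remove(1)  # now {4, 76, 87}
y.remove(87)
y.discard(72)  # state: {4, 76}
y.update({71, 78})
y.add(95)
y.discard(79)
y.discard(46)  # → {4, 71, 76, 78, 95}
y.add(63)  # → {4, 63, 71, 76, 78, 95}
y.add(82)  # {4, 63, 71, 76, 78, 82, 95}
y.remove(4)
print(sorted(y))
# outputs [63, 71, 76, 78, 82, 95]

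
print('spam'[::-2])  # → mp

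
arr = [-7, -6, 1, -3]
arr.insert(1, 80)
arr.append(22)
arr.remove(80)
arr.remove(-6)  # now [-7, 1, -3, 22]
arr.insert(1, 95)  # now [-7, 95, 1, -3, 22]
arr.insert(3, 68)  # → [-7, 95, 1, 68, -3, 22]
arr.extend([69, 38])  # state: [-7, 95, 1, 68, -3, 22, 69, 38]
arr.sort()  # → [-7, -3, 1, 22, 38, 68, 69, 95]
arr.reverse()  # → [95, 69, 68, 38, 22, 1, -3, -7]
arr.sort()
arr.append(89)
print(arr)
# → [-7, -3, 1, 22, 38, 68, 69, 95, 89]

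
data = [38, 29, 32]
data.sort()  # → [29, 32, 38]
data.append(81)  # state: [29, 32, 38, 81]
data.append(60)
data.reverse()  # [60, 81, 38, 32, 29]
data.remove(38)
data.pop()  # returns 29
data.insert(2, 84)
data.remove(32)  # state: [60, 81, 84]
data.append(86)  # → [60, 81, 84, 86]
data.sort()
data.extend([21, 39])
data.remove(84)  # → [60, 81, 86, 21, 39]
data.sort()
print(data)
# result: [21, 39, 60, 81, 86]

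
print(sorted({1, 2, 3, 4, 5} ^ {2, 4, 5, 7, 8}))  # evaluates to [1, 3, 7, 8]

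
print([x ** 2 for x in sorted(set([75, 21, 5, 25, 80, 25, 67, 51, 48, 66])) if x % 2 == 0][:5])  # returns [2304, 4356, 6400]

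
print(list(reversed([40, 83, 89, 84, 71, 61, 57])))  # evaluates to [57, 61, 71, 84, 89, 83, 40]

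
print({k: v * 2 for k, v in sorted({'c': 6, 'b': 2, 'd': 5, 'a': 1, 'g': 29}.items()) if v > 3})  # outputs {'c': 12, 'd': 10, 'g': 58}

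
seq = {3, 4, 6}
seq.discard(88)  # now {3, 4, 6}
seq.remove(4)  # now {3, 6}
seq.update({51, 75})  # {3, 6, 51, 75}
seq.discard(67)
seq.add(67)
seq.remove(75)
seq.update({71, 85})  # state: {3, 6, 51, 67, 71, 85}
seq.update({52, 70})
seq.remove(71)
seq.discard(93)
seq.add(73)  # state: {3, 6, 51, 52, 67, 70, 73, 85}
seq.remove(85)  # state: {3, 6, 51, 52, 67, 70, 73}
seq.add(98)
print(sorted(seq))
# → [3, 6, 51, 52, 67, 70, 73, 98]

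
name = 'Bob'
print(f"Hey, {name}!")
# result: Hey, Bob!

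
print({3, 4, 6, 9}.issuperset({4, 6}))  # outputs True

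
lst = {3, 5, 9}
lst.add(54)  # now {3, 5, 9, 54}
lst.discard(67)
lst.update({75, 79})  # {3, 5, 9, 54, 75, 79}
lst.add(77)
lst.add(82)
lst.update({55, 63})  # {3, 5, 9, 54, 55, 63, 75, 77, 79, 82}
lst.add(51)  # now {3, 5, 9, 51, 54, 55, 63, 75, 77, 79, 82}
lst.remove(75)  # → {3, 5, 9, 51, 54, 55, 63, 77, 79, 82}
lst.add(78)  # {3, 5, 9, 51, 54, 55, 63, 77, 78, 79, 82}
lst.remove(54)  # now {3, 5, 9, 51, 55, 63, 77, 78, 79, 82}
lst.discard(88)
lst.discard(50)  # {3, 5, 9, 51, 55, 63, 77, 78, 79, 82}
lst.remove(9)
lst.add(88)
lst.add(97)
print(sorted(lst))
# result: [3, 5, 51, 55, 63, 77, 78, 79, 82, 88, 97]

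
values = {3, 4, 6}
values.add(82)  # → {3, 4, 6, 82}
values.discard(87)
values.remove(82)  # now {3, 4, 6}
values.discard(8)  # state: {3, 4, 6}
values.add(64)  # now {3, 4, 6, 64}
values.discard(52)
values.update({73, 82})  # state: {3, 4, 6, 64, 73, 82}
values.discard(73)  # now {3, 4, 6, 64, 82}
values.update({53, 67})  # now {3, 4, 6, 53, 64, 67, 82}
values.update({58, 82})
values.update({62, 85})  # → {3, 4, 6, 53, 58, 62, 64, 67, 82, 85}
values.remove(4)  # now {3, 6, 53, 58, 62, 64, 67, 82, 85}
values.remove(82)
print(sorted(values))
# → [3, 6, 53, 58, 62, 64, 67, 85]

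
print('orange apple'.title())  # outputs Orange Apple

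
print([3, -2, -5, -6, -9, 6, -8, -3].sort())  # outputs None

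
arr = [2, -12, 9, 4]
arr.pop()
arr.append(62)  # [2, -12, 9, 62]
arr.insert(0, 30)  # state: [30, 2, -12, 9, 62]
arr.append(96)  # [30, 2, -12, 9, 62, 96]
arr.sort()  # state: [-12, 2, 9, 30, 62, 96]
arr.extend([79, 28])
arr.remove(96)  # [-12, 2, 9, 30, 62, 79, 28]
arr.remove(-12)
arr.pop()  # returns 28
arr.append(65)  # [2, 9, 30, 62, 79, 65]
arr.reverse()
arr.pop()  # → 2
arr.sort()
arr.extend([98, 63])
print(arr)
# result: [9, 30, 62, 65, 79, 98, 63]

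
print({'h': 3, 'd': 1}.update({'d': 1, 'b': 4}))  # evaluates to None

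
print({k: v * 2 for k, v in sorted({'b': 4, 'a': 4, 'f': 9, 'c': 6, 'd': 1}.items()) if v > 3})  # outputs {'a': 8, 'b': 8, 'c': 12, 'f': 18}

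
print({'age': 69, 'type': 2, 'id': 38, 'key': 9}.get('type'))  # 2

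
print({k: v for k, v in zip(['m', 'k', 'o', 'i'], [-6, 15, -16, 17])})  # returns {'m': -6, 'k': 15, 'o': -16, 'i': 17}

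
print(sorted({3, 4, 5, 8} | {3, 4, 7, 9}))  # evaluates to [3, 4, 5, 7, 8, 9]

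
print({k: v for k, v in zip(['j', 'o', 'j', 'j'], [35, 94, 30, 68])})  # {'j': 68, 'o': 94}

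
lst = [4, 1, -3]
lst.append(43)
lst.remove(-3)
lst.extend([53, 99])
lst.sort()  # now [1, 4, 43, 53, 99]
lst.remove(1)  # [4, 43, 53, 99]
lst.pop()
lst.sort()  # [4, 43, 53]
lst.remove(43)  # [4, 53]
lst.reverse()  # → [53, 4]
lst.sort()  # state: [4, 53]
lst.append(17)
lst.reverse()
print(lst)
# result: [17, 53, 4]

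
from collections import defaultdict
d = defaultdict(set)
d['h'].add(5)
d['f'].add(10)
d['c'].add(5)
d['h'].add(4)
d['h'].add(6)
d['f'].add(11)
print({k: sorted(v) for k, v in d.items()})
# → {'h': [4, 5, 6], 'f': [10, 11], 'c': [5]}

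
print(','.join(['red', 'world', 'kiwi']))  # red,world,kiwi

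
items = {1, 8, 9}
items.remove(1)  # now {8, 9}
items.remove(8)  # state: {9}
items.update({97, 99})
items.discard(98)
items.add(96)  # {9, 96, 97, 99}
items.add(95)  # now {9, 95, 96, 97, 99}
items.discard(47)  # {9, 95, 96, 97, 99}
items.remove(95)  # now {9, 96, 97, 99}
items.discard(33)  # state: {9, 96, 97, 99}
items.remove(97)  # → {9, 96, 99}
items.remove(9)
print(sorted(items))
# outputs [96, 99]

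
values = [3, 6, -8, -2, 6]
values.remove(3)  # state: [6, -8, -2, 6]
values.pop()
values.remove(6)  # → [-8, -2]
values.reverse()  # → [-2, -8]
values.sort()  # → [-8, -2]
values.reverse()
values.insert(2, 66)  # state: [-2, -8, 66]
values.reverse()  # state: [66, -8, -2]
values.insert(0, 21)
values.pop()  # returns -2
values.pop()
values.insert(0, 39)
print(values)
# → [39, 21, 66]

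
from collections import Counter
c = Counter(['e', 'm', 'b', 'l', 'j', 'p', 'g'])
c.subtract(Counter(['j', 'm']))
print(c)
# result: Counter({'e': 1, 'b': 1, 'l': 1, 'p': 1, 'g': 1, 'm': 0, 'j': 0})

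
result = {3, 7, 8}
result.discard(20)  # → {3, 7, 8}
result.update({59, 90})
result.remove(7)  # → {3, 8, 59, 90}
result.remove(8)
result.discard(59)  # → {3, 90}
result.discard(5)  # {3, 90}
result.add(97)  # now {3, 90, 97}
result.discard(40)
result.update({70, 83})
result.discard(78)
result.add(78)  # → {3, 70, 78, 83, 90, 97}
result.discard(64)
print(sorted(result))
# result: [3, 70, 78, 83, 90, 97]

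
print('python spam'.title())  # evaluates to Python Spam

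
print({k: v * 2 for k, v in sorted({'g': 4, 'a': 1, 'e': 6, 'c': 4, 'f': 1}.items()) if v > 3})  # {'c': 8, 'e': 12, 'g': 8}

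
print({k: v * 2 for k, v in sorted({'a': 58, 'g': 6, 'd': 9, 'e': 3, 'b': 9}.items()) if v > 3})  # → {'a': 116, 'b': 18, 'd': 18, 'g': 12}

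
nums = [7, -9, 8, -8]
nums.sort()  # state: [-9, -8, 7, 8]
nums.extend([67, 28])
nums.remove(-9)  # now [-8, 7, 8, 67, 28]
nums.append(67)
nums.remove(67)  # [-8, 7, 8, 28, 67]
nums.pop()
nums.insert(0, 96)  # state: [96, -8, 7, 8, 28]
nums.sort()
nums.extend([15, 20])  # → [-8, 7, 8, 28, 96, 15, 20]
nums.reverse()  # [20, 15, 96, 28, 8, 7, -8]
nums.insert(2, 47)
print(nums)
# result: [20, 15, 47, 96, 28, 8, 7, -8]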